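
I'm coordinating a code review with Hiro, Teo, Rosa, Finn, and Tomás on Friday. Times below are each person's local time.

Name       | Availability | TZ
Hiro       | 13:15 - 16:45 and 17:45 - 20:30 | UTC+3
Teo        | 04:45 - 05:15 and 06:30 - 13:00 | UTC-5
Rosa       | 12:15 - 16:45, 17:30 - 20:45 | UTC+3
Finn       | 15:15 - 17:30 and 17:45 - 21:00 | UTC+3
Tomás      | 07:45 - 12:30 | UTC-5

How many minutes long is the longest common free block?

Hiro in UTC: 10:15-13:45, 14:45-17:30 (subtract 3h to convert from UTC+3).
Teo in UTC: 09:45-10:15, 11:30-18:00 (add 5h to convert from UTC-5).
Rosa in UTC: 09:15-13:45, 14:30-17:45 (subtract 3h to convert from UTC+3).
Finn in UTC: 12:15-14:30, 14:45-18:00 (subtract 3h to convert from UTC+3).
Tomás in UTC: 12:45-17:30 (add 5h to convert from UTC-5).
Hiro ∩ Teo: 11:30-13:45, 14:45-17:30.
Hiro ∩ Teo ∩ Rosa: 11:30-13:45, 14:45-17:30.
Hiro ∩ Teo ∩ Rosa ∩ Finn: 12:15-13:45, 14:45-17:30.
Hiro ∩ Teo ∩ Rosa ∩ Finn ∩ Tomás: 12:45-13:45, 14:45-17:30.
Those are the intersection windows.
The longest is 14:45-17:30 at 165 minutes.

165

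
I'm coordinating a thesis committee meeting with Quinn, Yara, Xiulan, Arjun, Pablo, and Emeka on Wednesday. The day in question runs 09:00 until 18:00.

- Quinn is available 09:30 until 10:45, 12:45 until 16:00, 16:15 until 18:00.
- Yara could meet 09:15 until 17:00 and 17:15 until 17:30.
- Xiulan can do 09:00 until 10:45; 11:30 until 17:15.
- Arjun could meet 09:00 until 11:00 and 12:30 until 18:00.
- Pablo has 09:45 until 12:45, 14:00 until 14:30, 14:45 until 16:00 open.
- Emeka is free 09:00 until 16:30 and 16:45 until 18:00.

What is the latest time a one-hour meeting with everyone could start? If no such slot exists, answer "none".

15:00

Quinn ∩ Yara: 09:30-10:45, 12:45-16:00, 16:15-17:00, 17:15-17:30.
Quinn ∩ Yara ∩ Xiulan: 09:30-10:45, 12:45-16:00, 16:15-17:00.
Quinn ∩ Yara ∩ Xiulan ∩ Arjun: 09:30-10:45, 12:45-16:00, 16:15-17:00.
Quinn ∩ Yara ∩ Xiulan ∩ Arjun ∩ Pablo: 09:45-10:45, 14:00-14:30, 14:45-16:00.
Quinn ∩ Yara ∩ Xiulan ∩ Arjun ∩ Pablo ∩ Emeka: 09:45-10:45, 14:00-14:30, 14:45-16:00.
Those are the intersection windows.
The last common window of at least 60 minutes is 14:45-16:00; a 60-minute meeting can start as late as 15:00 and still end by 16:00.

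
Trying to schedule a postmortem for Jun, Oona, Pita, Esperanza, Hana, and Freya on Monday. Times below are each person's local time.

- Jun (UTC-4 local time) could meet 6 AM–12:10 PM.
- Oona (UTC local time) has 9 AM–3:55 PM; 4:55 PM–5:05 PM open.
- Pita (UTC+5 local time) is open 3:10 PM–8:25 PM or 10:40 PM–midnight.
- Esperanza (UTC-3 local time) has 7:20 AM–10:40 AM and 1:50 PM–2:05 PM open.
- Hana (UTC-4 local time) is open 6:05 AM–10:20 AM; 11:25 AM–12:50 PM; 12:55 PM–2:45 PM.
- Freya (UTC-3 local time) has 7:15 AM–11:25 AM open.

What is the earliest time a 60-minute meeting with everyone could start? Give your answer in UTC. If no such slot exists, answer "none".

10:20

Jun in UTC: 10:00-16:10 (add 4h to convert from UTC-4).
Oona in UTC: 09:00-15:55, 16:55-17:05.
Pita in UTC: 10:10-15:25, 17:40-19:00 (subtract 5h to convert from UTC+5).
Esperanza in UTC: 10:20-13:40, 16:50-17:05 (add 3h to convert from UTC-3).
Hana in UTC: 10:05-14:20, 15:25-16:50, 16:55-18:45 (add 4h to convert from UTC-4).
Freya in UTC: 10:15-14:25 (add 3h to convert from UTC-3).
Jun ∩ Oona: 10:00-15:55.
Jun ∩ Oona ∩ Pita: 10:10-15:25.
Jun ∩ Oona ∩ Pita ∩ Esperanza: 10:20-13:40.
Jun ∩ Oona ∩ Pita ∩ Esperanza ∩ Hana: 10:20-13:40.
Jun ∩ Oona ∩ Pita ∩ Esperanza ∩ Hana ∩ Freya: 10:20-13:40.
So the common availability across everyone is 10:20-13:40.
The first common window of at least 60 minutes is 10:20-13:40, so the earliest start is 10:20.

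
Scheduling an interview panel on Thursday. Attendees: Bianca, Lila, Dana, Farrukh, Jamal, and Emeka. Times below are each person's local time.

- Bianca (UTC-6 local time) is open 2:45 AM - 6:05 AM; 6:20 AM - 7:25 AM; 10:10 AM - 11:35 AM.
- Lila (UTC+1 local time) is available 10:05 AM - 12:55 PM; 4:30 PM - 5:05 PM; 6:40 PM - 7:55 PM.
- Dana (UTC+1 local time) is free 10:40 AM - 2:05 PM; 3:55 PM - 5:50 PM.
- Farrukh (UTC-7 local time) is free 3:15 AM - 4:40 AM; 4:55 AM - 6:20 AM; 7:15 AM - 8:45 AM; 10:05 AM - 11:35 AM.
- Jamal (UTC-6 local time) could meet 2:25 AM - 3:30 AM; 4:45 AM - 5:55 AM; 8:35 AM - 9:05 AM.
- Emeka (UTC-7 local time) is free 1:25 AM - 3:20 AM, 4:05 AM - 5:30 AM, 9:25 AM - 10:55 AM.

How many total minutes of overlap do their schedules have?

Bianca in UTC: 08:45-12:05, 12:20-13:25, 16:10-17:35 (add 6h to convert from UTC-6).
Lila in UTC: 09:05-11:55, 15:30-16:05, 17:40-18:55 (subtract 1h to convert from UTC+1).
Dana in UTC: 09:40-13:05, 14:55-16:50 (subtract 1h to convert from UTC+1).
Farrukh in UTC: 10:15-11:40, 11:55-13:20, 14:15-15:45, 17:05-18:35 (add 7h to convert from UTC-7).
Jamal in UTC: 08:25-09:30, 10:45-11:55, 14:35-15:05 (add 6h to convert from UTC-6).
Emeka in UTC: 08:25-10:20, 11:05-12:30, 16:25-17:55 (add 7h to convert from UTC-7).
Bianca ∩ Lila: 09:05-11:55.
Bianca ∩ Lila ∩ Dana: 09:40-11:55.
Bianca ∩ Lila ∩ Dana ∩ Farrukh: 10:15-11:40.
Bianca ∩ Lila ∩ Dana ∩ Farrukh ∩ Jamal: 10:45-11:40.
Bianca ∩ Lila ∩ Dana ∩ Farrukh ∩ Jamal ∩ Emeka: 11:05-11:40.
That's a single block of 35 minutes.

35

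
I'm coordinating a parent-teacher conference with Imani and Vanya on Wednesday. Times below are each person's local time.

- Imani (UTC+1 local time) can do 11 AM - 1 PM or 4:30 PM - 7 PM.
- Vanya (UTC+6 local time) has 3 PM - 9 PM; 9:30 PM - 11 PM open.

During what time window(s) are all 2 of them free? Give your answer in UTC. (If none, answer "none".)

Imani in UTC: 10:00-12:00, 15:30-18:00 (subtract 1h to convert from UTC+1).
Vanya in UTC: 09:00-15:00, 15:30-17:00 (subtract 6h to convert from UTC+6).
Imani ∩ Vanya: 10:00-12:00, 15:30-17:00.

10:00-12:00, 15:30-17:00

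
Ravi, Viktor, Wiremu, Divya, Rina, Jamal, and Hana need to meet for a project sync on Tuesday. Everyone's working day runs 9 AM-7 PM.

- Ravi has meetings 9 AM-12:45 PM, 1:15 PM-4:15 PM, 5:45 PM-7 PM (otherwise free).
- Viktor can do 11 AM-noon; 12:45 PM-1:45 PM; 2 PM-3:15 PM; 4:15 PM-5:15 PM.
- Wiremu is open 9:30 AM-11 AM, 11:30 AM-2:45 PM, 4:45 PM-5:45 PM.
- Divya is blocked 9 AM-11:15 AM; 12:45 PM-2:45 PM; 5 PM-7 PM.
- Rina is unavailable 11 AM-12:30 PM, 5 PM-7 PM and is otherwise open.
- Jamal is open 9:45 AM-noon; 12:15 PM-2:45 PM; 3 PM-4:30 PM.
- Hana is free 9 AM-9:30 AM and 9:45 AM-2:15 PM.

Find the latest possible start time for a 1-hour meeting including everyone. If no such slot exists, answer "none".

Ravi free: 12:45-13:15, 16:15-17:45 (invert busy blocks within the working day).
Viktor free: 11:00-12:00, 12:45-13:45, 14:00-15:15, 16:15-17:15.
Wiremu free: 09:30-11:00, 11:30-14:45, 16:45-17:45.
Divya free: 11:15-12:45, 14:45-17:00 (invert busy blocks within the working day).
Rina free: 09:00-11:00, 12:30-17:00 (invert busy blocks within the working day).
Jamal free: 09:45-12:00, 12:15-14:45, 15:00-16:30.
Hana free: 09:00-09:30, 09:45-14:15.
Ravi ∩ Viktor: 12:45-13:15, 16:15-17:15.
Ravi ∩ Viktor ∩ Wiremu: 12:45-13:15, 16:45-17:15.
Ravi ∩ Viktor ∩ Wiremu ∩ Divya: 16:45-17:00.
Ravi ∩ Viktor ∩ Wiremu ∩ Divya ∩ Rina: 16:45-17:00.
Ravi ∩ Viktor ∩ Wiremu ∩ Divya ∩ Rina ∩ Jamal: ∅.
Ravi ∩ Viktor ∩ Wiremu ∩ Divya ∩ Rina ∩ Jamal ∩ Hana: ∅.
There is no time when everyone is free.
No common window is at least 60 minutes long.

none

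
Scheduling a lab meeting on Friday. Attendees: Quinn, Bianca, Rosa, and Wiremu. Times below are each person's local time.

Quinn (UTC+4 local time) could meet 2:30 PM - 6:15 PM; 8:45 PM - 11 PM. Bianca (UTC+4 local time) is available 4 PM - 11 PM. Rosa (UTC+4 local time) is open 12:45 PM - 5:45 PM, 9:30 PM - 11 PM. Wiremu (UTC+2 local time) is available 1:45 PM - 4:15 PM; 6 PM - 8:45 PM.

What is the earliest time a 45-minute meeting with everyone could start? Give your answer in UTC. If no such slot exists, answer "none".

Quinn in UTC: 10:30-14:15, 16:45-19:00 (subtract 4h to convert from UTC+4).
Bianca in UTC: 12:00-19:00 (subtract 4h to convert from UTC+4).
Rosa in UTC: 08:45-13:45, 17:30-19:00 (subtract 4h to convert from UTC+4).
Wiremu in UTC: 11:45-14:15, 16:00-18:45 (subtract 2h to convert from UTC+2).
Quinn ∩ Bianca: 12:00-14:15, 16:45-19:00.
Quinn ∩ Bianca ∩ Rosa: 12:00-13:45, 17:30-19:00.
Quinn ∩ Bianca ∩ Rosa ∩ Wiremu: 12:00-13:45, 17:30-18:45.
The first common window of at least 45 minutes is 12:00-13:45, so the earliest start is 12:00.

12:00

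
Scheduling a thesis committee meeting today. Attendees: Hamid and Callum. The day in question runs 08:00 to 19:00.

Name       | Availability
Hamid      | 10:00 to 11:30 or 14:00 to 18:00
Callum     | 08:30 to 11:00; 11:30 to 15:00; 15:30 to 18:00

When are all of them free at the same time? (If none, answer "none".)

Hamid ∩ Callum: 10:00-11:00, 14:00-15:00, 15:30-18:00.
Those are the intersection windows.

10:00-11:00, 14:00-15:00, 15:30-18:00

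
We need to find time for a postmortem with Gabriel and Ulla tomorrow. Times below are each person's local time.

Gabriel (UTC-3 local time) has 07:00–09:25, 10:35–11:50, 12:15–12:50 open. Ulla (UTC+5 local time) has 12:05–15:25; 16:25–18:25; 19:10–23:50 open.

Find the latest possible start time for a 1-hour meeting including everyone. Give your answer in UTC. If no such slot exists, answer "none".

Gabriel in UTC: 10:00-12:25, 13:35-14:50, 15:15-15:50 (add 3h to convert from UTC-3).
Ulla in UTC: 07:05-10:25, 11:25-13:25, 14:10-18:50 (subtract 5h to convert from UTC+5).
Gabriel ∩ Ulla: 10:00-10:25, 11:25-12:25, 14:10-14:50, 15:15-15:50.
The last common window of at least 60 minutes is 11:25-12:25; a 60-minute meeting can start as late as 11:25 and still end by 12:25.

11:25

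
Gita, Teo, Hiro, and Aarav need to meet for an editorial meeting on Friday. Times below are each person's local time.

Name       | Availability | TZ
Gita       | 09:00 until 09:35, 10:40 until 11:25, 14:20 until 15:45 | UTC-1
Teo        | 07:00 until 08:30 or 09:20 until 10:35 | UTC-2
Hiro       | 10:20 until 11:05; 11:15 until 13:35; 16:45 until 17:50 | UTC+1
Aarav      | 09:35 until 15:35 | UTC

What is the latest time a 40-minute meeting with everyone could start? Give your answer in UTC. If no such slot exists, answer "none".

Gita in UTC: 10:00-10:35, 11:40-12:25, 15:20-16:45 (add 1h to convert from UTC-1).
Teo in UTC: 09:00-10:30, 11:20-12:35 (add 2h to convert from UTC-2).
Hiro in UTC: 09:20-10:05, 10:15-12:35, 15:45-16:50 (subtract 1h to convert from UTC+1).
Aarav in UTC: 09:35-15:35.
Gita ∩ Teo: 10:00-10:30, 11:40-12:25.
Gita ∩ Teo ∩ Hiro: 10:00-10:05, 10:15-10:30, 11:40-12:25.
Gita ∩ Teo ∩ Hiro ∩ Aarav: 10:00-10:05, 10:15-10:30, 11:40-12:25.
The last common window of at least 40 minutes is 11:40-12:25; a 40-minute meeting can start as late as 11:45 and still end by 12:25.

11:45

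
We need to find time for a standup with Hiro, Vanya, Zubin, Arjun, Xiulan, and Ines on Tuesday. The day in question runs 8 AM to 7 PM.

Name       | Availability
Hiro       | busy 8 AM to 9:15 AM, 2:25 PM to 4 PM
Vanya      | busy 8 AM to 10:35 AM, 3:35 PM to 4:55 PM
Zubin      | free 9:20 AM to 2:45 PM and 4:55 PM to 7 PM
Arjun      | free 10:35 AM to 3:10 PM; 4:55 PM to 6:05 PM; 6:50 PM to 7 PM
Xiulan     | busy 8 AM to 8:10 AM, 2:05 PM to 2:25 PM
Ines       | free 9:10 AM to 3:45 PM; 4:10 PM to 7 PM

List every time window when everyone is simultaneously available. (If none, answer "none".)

Hiro free: 09:15-14:25, 16:00-19:00 (invert busy blocks within the working day).
Vanya free: 10:35-15:35, 16:55-19:00 (invert busy blocks within the working day).
Zubin free: 09:20-14:45, 16:55-19:00.
Arjun free: 10:35-15:10, 16:55-18:05, 18:50-19:00.
Xiulan free: 08:10-14:05, 14:25-19:00 (invert busy blocks within the working day).
Ines free: 09:10-15:45, 16:10-19:00.
Hiro ∩ Vanya: 10:35-14:25, 16:55-19:00.
Hiro ∩ Vanya ∩ Zubin: 10:35-14:25, 16:55-19:00.
Hiro ∩ Vanya ∩ Zubin ∩ Arjun: 10:35-14:25, 16:55-18:05, 18:50-19:00.
Hiro ∩ Vanya ∩ Zubin ∩ Arjun ∩ Xiulan: 10:35-14:05, 16:55-18:05, 18:50-19:00.
Hiro ∩ Vanya ∩ Zubin ∩ Arjun ∩ Xiulan ∩ Ines: 10:35-14:05, 16:55-18:05, 18:50-19:00.
So the common availability across everyone is 10:35-14:05, 16:55-18:05, 18:50-19:00.

10:35-14:05, 16:55-18:05, 18:50-19:00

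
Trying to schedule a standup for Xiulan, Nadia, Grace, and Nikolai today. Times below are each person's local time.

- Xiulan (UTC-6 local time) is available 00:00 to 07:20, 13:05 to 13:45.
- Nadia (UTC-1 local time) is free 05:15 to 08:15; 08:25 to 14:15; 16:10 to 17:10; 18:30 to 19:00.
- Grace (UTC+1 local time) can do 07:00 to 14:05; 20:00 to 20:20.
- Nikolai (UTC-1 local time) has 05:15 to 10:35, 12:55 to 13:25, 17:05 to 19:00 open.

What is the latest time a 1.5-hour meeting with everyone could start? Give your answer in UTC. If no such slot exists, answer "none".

Xiulan in UTC: 06:00-13:20, 19:05-19:45 (add 6h to convert from UTC-6).
Nadia in UTC: 06:15-09:15, 09:25-15:15, 17:10-18:10, 19:30-20:00 (add 1h to convert from UTC-1).
Grace in UTC: 06:00-13:05, 19:00-19:20 (subtract 1h to convert from UTC+1).
Nikolai in UTC: 06:15-11:35, 13:55-14:25, 18:05-20:00 (add 1h to convert from UTC-1).
Xiulan ∩ Nadia: 06:15-09:15, 09:25-13:20, 19:30-19:45.
Xiulan ∩ Nadia ∩ Grace: 06:15-09:15, 09:25-13:05.
Xiulan ∩ Nadia ∩ Grace ∩ Nikolai: 06:15-09:15, 09:25-11:35.
The last common window of at least 90 minutes is 09:25-11:35; a 90-minute meeting can start as late as 10:05 and still end by 11:35.

10:05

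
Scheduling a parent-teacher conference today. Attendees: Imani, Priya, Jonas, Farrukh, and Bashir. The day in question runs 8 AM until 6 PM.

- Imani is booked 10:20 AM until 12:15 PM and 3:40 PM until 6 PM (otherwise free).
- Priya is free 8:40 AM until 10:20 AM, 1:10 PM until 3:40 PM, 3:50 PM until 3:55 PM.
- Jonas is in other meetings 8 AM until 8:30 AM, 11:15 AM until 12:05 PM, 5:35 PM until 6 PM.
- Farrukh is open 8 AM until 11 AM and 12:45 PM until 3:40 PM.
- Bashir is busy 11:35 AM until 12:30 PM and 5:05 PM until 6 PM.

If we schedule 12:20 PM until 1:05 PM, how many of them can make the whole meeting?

Imani free: 08:00-10:20, 12:15-15:40 (invert busy blocks within the working day).
Priya free: 08:40-10:20, 13:10-15:40, 15:50-15:55.
Jonas free: 08:30-11:15, 12:05-17:35 (invert busy blocks within the working day).
Farrukh free: 08:00-11:00, 12:45-15:40.
Bashir free: 08:00-11:35, 12:30-17:05 (invert busy blocks within the working day).
Imani and Jonas can make the full 12:20-13:05 slot — that's 2.

2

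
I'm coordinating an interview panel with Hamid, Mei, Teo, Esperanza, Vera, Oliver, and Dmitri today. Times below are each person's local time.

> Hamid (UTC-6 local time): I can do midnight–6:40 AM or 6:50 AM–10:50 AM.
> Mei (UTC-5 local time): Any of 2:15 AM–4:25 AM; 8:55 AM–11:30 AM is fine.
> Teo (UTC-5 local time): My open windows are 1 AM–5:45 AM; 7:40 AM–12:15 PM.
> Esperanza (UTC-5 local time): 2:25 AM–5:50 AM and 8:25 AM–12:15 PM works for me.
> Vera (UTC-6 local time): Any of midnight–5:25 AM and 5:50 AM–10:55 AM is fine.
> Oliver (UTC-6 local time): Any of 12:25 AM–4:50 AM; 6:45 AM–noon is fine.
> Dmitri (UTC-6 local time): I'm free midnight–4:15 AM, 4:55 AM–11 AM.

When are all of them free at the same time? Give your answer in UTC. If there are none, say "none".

07:25-09:25, 13:55-16:30

Hamid in UTC: 06:00-12:40, 12:50-16:50 (add 6h to convert from UTC-6).
Mei in UTC: 07:15-09:25, 13:55-16:30 (add 5h to convert from UTC-5).
Teo in UTC: 06:00-10:45, 12:40-17:15 (add 5h to convert from UTC-5).
Esperanza in UTC: 07:25-10:50, 13:25-17:15 (add 5h to convert from UTC-5).
Vera in UTC: 06:00-11:25, 11:50-16:55 (add 6h to convert from UTC-6).
Oliver in UTC: 06:25-10:50, 12:45-18:00 (add 6h to convert from UTC-6).
Dmitri in UTC: 06:00-10:15, 10:55-17:00 (add 6h to convert from UTC-6).
Hamid ∩ Mei: 07:15-09:25, 13:55-16:30.
Hamid ∩ Mei ∩ Teo: 07:15-09:25, 13:55-16:30.
Hamid ∩ Mei ∩ Teo ∩ Esperanza: 07:25-09:25, 13:55-16:30.
Hamid ∩ Mei ∩ Teo ∩ Esperanza ∩ Vera: 07:25-09:25, 13:55-16:30.
Hamid ∩ Mei ∩ Teo ∩ Esperanza ∩ Vera ∩ Oliver: 07:25-09:25, 13:55-16:30.
Hamid ∩ Mei ∩ Teo ∩ Esperanza ∩ Vera ∩ Oliver ∩ Dmitri: 07:25-09:25, 13:55-16:30.
So the common availability across everyone is 07:25-09:25, 13:55-16:30.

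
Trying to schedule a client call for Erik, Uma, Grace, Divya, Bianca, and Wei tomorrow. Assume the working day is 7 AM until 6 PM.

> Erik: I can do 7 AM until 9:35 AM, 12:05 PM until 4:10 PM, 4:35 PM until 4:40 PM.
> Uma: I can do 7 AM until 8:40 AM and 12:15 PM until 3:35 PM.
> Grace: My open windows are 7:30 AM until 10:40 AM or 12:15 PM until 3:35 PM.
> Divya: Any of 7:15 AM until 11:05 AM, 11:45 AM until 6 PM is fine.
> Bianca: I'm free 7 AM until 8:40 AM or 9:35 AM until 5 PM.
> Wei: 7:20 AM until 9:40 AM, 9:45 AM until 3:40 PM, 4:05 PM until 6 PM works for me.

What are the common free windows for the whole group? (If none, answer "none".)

07:30-08:40, 12:15-15:35

Erik ∩ Uma: 07:00-08:40, 12:15-15:35.
Erik ∩ Uma ∩ Grace: 07:30-08:40, 12:15-15:35.
Erik ∩ Uma ∩ Grace ∩ Divya: 07:30-08:40, 12:15-15:35.
Erik ∩ Uma ∩ Grace ∩ Divya ∩ Bianca: 07:30-08:40, 12:15-15:35.
Erik ∩ Uma ∩ Grace ∩ Divya ∩ Bianca ∩ Wei: 07:30-08:40, 12:15-15:35.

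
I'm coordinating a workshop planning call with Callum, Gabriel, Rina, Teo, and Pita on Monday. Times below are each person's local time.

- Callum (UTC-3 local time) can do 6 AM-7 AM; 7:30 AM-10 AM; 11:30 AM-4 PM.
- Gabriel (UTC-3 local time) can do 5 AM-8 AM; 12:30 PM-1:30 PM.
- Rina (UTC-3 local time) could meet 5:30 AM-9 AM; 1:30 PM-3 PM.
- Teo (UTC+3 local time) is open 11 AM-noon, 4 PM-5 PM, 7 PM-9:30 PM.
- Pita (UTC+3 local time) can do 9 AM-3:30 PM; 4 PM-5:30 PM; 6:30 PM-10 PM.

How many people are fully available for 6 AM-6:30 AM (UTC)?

1

Callum in UTC: 09:00-10:00, 10:30-13:00, 14:30-19:00 (add 3h to convert from UTC-3).
Gabriel in UTC: 08:00-11:00, 15:30-16:30 (add 3h to convert from UTC-3).
Rina in UTC: 08:30-12:00, 16:30-18:00 (add 3h to convert from UTC-3).
Teo in UTC: 08:00-09:00, 13:00-14:00, 16:00-18:30 (subtract 3h to convert from UTC+3).
Pita in UTC: 06:00-12:30, 13:00-14:30, 15:30-19:00 (subtract 3h to convert from UTC+3).
Pita can make the full 06:00-06:30 slot — that's 1.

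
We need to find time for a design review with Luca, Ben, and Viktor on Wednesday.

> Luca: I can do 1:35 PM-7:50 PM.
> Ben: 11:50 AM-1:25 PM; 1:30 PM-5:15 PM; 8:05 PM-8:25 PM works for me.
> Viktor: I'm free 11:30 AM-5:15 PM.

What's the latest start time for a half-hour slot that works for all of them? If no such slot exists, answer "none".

16:45

Luca ∩ Ben: 13:35-17:15.
Luca ∩ Ben ∩ Viktor: 13:35-17:15.
The last common window of at least 30 minutes is 13:35-17:15; a 30-minute meeting can start as late as 16:45 and still end by 17:15.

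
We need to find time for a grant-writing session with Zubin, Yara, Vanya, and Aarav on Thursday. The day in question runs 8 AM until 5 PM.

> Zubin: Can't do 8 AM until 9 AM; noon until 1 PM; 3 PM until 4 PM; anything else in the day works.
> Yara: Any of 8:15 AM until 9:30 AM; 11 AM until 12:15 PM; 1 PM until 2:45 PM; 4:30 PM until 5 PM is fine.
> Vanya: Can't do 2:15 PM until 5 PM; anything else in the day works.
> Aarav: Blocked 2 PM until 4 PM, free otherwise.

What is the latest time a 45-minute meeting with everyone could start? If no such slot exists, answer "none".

13:15

Zubin free: 09:00-12:00, 13:00-15:00, 16:00-17:00 (invert busy blocks within the working day).
Yara free: 08:15-09:30, 11:00-12:15, 13:00-14:45, 16:30-17:00.
Vanya free: 08:00-14:15 (invert busy blocks within the working day).
Aarav free: 08:00-14:00, 16:00-17:00 (invert busy blocks within the working day).
Zubin ∩ Yara: 09:00-09:30, 11:00-12:00, 13:00-14:45, 16:30-17:00.
Zubin ∩ Yara ∩ Vanya: 09:00-09:30, 11:00-12:00, 13:00-14:15.
Zubin ∩ Yara ∩ Vanya ∩ Aarav: 09:00-09:30, 11:00-12:00, 13:00-14:00.
The last common window of at least 45 minutes is 13:00-14:00; a 45-minute meeting can start as late as 13:15 and still end by 14:00.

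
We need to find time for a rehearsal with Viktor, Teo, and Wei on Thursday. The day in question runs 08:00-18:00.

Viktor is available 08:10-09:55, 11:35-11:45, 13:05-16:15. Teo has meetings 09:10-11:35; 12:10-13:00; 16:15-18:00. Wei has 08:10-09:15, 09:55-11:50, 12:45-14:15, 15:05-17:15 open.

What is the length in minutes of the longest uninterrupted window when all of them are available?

Viktor free: 08:10-09:55, 11:35-11:45, 13:05-16:15.
Teo free: 08:00-09:10, 11:35-12:10, 13:00-16:15 (invert busy blocks within the working day).
Wei free: 08:10-09:15, 09:55-11:50, 12:45-14:15, 15:05-17:15.
Viktor ∩ Teo: 08:10-09:10, 11:35-11:45, 13:05-16:15.
Viktor ∩ Teo ∩ Wei: 08:10-09:10, 11:35-11:45, 13:05-14:15, 15:05-16:15.
Those are the intersection windows.
The longest is 13:05-14:15 at 70 minutes.

70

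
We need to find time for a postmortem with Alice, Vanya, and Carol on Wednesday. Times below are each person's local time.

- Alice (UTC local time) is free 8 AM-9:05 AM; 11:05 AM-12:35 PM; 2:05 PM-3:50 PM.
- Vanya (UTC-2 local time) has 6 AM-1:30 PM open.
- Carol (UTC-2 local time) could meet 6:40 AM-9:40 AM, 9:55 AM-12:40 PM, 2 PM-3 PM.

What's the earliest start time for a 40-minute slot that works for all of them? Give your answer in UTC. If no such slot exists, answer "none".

11:55

Alice in UTC: 08:00-09:05, 11:05-12:35, 14:05-15:50.
Vanya in UTC: 08:00-15:30 (add 2h to convert from UTC-2).
Carol in UTC: 08:40-11:40, 11:55-14:40, 16:00-17:00 (add 2h to convert from UTC-2).
Alice ∩ Vanya: 08:00-09:05, 11:05-12:35, 14:05-15:30.
Alice ∩ Vanya ∩ Carol: 08:40-09:05, 11:05-11:40, 11:55-12:35, 14:05-14:40.
The first common window of at least 40 minutes is 11:55-12:35, so the earliest start is 11:55.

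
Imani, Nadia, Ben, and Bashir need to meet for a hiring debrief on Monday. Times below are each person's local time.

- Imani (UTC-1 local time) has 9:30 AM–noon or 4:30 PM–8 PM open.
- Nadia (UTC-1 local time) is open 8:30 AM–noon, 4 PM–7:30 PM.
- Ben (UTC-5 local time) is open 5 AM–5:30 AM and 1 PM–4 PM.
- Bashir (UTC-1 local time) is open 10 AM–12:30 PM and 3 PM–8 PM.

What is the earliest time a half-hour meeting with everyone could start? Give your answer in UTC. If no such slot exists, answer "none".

18:00

Imani in UTC: 10:30-13:00, 17:30-21:00 (add 1h to convert from UTC-1).
Nadia in UTC: 09:30-13:00, 17:00-20:30 (add 1h to convert from UTC-1).
Ben in UTC: 10:00-10:30, 18:00-21:00 (add 5h to convert from UTC-5).
Bashir in UTC: 11:00-13:30, 16:00-21:00 (add 1h to convert from UTC-1).
Imani ∩ Nadia: 10:30-13:00, 17:30-20:30.
Imani ∩ Nadia ∩ Ben: 18:00-20:30.
Imani ∩ Nadia ∩ Ben ∩ Bashir: 18:00-20:30.
So the common availability across everyone is 18:00-20:30.
The first common window of at least 30 minutes is 18:00-20:30, so the earliest start is 18:00.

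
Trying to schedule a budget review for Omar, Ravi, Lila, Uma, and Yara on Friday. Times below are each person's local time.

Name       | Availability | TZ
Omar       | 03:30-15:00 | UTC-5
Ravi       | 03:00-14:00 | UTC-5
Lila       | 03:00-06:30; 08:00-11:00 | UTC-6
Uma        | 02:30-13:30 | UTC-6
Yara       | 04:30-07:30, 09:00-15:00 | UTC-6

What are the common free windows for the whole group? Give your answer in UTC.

Omar in UTC: 08:30-20:00 (add 5h to convert from UTC-5).
Ravi in UTC: 08:00-19:00 (add 5h to convert from UTC-5).
Lila in UTC: 09:00-12:30, 14:00-17:00 (add 6h to convert from UTC-6).
Uma in UTC: 08:30-19:30 (add 6h to convert from UTC-6).
Yara in UTC: 10:30-13:30, 15:00-21:00 (add 6h to convert from UTC-6).
Omar ∩ Ravi: 08:30-19:00.
Omar ∩ Ravi ∩ Lila: 09:00-12:30, 14:00-17:00.
Omar ∩ Ravi ∩ Lila ∩ Uma: 09:00-12:30, 14:00-17:00.
Omar ∩ Ravi ∩ Lila ∩ Uma ∩ Yara: 10:30-12:30, 15:00-17:00.
So the common availability across everyone is 10:30-12:30, 15:00-17:00.

10:30-12:30, 15:00-17:00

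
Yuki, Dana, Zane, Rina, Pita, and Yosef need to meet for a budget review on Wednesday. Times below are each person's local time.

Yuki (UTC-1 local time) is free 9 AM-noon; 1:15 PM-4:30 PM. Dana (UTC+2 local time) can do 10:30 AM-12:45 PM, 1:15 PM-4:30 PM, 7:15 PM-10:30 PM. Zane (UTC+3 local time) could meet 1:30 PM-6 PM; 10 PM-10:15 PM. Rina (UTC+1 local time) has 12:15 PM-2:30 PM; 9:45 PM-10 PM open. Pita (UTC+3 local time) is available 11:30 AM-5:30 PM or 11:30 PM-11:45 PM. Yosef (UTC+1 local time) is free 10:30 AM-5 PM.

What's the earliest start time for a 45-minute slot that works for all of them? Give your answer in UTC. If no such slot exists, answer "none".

11:15

Yuki in UTC: 10:00-13:00, 14:15-17:30 (add 1h to convert from UTC-1).
Dana in UTC: 08:30-10:45, 11:15-14:30, 17:15-20:30 (subtract 2h to convert from UTC+2).
Zane in UTC: 10:30-15:00, 19:00-19:15 (subtract 3h to convert from UTC+3).
Rina in UTC: 11:15-13:30, 20:45-21:00 (subtract 1h to convert from UTC+1).
Pita in UTC: 08:30-14:30, 20:30-20:45 (subtract 3h to convert from UTC+3).
Yosef in UTC: 09:30-16:00 (subtract 1h to convert from UTC+1).
Yuki ∩ Dana: 10:00-10:45, 11:15-13:00, 14:15-14:30, 17:15-17:30.
Yuki ∩ Dana ∩ Zane: 10:30-10:45, 11:15-13:00, 14:15-14:30.
Yuki ∩ Dana ∩ Zane ∩ Rina: 11:15-13:00.
Yuki ∩ Dana ∩ Zane ∩ Rina ∩ Pita: 11:15-13:00.
Yuki ∩ Dana ∩ Zane ∩ Rina ∩ Pita ∩ Yosef: 11:15-13:00.
The first common window of at least 45 minutes is 11:15-13:00, so the earliest start is 11:15.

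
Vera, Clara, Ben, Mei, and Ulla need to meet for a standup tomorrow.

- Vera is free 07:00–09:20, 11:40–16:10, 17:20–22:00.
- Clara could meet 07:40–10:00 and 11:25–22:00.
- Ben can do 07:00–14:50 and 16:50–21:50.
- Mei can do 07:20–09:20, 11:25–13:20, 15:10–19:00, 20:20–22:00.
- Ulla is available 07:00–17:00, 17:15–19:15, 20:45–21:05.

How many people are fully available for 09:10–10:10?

2

Ben and Ulla can make the full 09:10-10:10 slot — that's 2.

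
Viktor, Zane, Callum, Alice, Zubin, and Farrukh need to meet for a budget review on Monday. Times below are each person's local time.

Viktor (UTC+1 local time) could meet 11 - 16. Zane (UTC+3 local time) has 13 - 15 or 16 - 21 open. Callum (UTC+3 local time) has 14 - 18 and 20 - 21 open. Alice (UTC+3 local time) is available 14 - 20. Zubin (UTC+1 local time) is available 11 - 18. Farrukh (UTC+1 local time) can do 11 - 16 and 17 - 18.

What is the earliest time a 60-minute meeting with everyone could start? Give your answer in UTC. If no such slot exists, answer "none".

11:00

Viktor in UTC: 10:00-15:00 (subtract 1h to convert from UTC+1).
Zane in UTC: 10:00-12:00, 13:00-18:00 (subtract 3h to convert from UTC+3).
Callum in UTC: 11:00-15:00, 17:00-18:00 (subtract 3h to convert from UTC+3).
Alice in UTC: 11:00-17:00 (subtract 3h to convert from UTC+3).
Zubin in UTC: 10:00-17:00 (subtract 1h to convert from UTC+1).
Farrukh in UTC: 10:00-15:00, 16:00-17:00 (subtract 1h to convert from UTC+1).
Viktor ∩ Zane: 10:00-12:00, 13:00-15:00.
Viktor ∩ Zane ∩ Callum: 11:00-12:00, 13:00-15:00.
Viktor ∩ Zane ∩ Callum ∩ Alice: 11:00-12:00, 13:00-15:00.
Viktor ∩ Zane ∩ Callum ∩ Alice ∩ Zubin: 11:00-12:00, 13:00-15:00.
Viktor ∩ Zane ∩ Callum ∩ Alice ∩ Zubin ∩ Farrukh: 11:00-12:00, 13:00-15:00.
The first common window of at least 60 minutes is 11:00-12:00, so the earliest start is 11:00.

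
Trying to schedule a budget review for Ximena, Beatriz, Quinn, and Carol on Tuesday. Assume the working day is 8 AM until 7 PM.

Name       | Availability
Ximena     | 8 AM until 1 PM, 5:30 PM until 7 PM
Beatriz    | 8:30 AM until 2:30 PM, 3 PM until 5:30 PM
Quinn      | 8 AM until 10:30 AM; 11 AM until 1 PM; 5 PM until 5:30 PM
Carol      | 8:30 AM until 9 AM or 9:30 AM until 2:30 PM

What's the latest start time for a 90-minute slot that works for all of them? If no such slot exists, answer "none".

11:30

Ximena ∩ Beatriz: 08:30-13:00.
Ximena ∩ Beatriz ∩ Quinn: 08:30-10:30, 11:00-13:00.
Ximena ∩ Beatriz ∩ Quinn ∩ Carol: 08:30-09:00, 09:30-10:30, 11:00-13:00.
The last common window of at least 90 minutes is 11:00-13:00; a 90-minute meeting can start as late as 11:30 and still end by 13:00.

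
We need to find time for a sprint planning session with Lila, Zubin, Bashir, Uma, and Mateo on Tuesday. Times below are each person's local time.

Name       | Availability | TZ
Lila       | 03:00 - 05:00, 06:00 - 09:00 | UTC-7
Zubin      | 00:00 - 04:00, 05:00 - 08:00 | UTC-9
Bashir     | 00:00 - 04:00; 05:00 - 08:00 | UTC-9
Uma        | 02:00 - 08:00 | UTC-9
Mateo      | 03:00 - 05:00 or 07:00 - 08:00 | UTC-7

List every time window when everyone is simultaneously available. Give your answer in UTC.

Lila in UTC: 10:00-12:00, 13:00-16:00 (add 7h to convert from UTC-7).
Zubin in UTC: 09:00-13:00, 14:00-17:00 (add 9h to convert from UTC-9).
Bashir in UTC: 09:00-13:00, 14:00-17:00 (add 9h to convert from UTC-9).
Uma in UTC: 11:00-17:00 (add 9h to convert from UTC-9).
Mateo in UTC: 10:00-12:00, 14:00-15:00 (add 7h to convert from UTC-7).
Lila ∩ Zubin: 10:00-12:00, 14:00-16:00.
Lila ∩ Zubin ∩ Bashir: 10:00-12:00, 14:00-16:00.
Lila ∩ Zubin ∩ Bashir ∩ Uma: 11:00-12:00, 14:00-16:00.
Lila ∩ Zubin ∩ Bashir ∩ Uma ∩ Mateo: 11:00-12:00, 14:00-15:00.
So the common availability across everyone is 11:00-12:00, 14:00-15:00.

11:00-12:00, 14:00-15:00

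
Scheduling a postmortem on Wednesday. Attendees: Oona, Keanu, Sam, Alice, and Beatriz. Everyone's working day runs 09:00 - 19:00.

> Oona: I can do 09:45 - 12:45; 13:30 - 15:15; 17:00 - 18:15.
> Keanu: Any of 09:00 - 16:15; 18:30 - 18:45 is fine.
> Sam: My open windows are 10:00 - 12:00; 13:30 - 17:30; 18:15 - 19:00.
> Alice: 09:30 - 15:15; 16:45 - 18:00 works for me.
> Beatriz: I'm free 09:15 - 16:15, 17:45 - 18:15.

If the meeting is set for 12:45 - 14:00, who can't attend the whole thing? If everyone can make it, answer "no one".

Oona: not fully free for 12:45-14:00. Keanu: free for 12:45-14:00. Sam: not fully free for 12:45-14:00. Alice: free for 12:45-14:00. Beatriz: free for 12:45-14:00.

Oona, Sam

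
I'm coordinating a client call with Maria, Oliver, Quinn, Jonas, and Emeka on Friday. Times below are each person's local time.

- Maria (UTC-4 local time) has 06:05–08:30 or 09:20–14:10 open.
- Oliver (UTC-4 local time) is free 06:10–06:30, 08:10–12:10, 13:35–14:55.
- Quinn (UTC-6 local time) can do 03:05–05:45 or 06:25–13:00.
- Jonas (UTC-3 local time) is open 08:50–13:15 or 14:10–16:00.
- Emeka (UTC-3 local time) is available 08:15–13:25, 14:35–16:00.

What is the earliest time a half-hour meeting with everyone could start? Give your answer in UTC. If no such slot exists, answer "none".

Maria in UTC: 10:05-12:30, 13:20-18:10 (add 4h to convert from UTC-4).
Oliver in UTC: 10:10-10:30, 12:10-16:10, 17:35-18:55 (add 4h to convert from UTC-4).
Quinn in UTC: 09:05-11:45, 12:25-19:00 (add 6h to convert from UTC-6).
Jonas in UTC: 11:50-16:15, 17:10-19:00 (add 3h to convert from UTC-3).
Emeka in UTC: 11:15-16:25, 17:35-19:00 (add 3h to convert from UTC-3).
Maria ∩ Oliver: 10:10-10:30, 12:10-12:30, 13:20-16:10, 17:35-18:10.
Maria ∩ Oliver ∩ Quinn: 10:10-10:30, 12:25-12:30, 13:20-16:10, 17:35-18:10.
Maria ∩ Oliver ∩ Quinn ∩ Jonas: 12:25-12:30, 13:20-16:10, 17:35-18:10.
Maria ∩ Oliver ∩ Quinn ∩ Jonas ∩ Emeka: 12:25-12:30, 13:20-16:10, 17:35-18:10.
Those are the intersection windows.
The first common window of at least 30 minutes is 13:20-16:10, so the earliest start is 13:20.

13:20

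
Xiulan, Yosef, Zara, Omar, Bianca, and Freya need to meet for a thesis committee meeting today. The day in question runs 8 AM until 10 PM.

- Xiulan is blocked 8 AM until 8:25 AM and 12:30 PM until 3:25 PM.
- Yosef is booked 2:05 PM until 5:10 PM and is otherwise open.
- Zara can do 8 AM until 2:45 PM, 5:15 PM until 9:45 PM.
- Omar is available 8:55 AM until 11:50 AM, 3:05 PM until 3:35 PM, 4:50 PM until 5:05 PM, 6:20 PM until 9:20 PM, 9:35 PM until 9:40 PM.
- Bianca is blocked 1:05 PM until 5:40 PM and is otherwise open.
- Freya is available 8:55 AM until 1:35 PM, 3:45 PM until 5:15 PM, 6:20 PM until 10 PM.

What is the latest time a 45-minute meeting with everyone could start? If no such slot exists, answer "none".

20:35

Xiulan free: 08:25-12:30, 15:25-22:00 (invert busy blocks within the working day).
Yosef free: 08:00-14:05, 17:10-22:00 (invert busy blocks within the working day).
Zara free: 08:00-14:45, 17:15-21:45.
Omar free: 08:55-11:50, 15:05-15:35, 16:50-17:05, 18:20-21:20, 21:35-21:40.
Bianca free: 08:00-13:05, 17:40-22:00 (invert busy blocks within the working day).
Freya free: 08:55-13:35, 15:45-17:15, 18:20-22:00.
Xiulan ∩ Yosef: 08:25-12:30, 17:10-22:00.
Xiulan ∩ Yosef ∩ Zara: 08:25-12:30, 17:15-21:45.
Xiulan ∩ Yosef ∩ Zara ∩ Omar: 08:55-11:50, 18:20-21:20, 21:35-21:40.
Xiulan ∩ Yosef ∩ Zara ∩ Omar ∩ Bianca: 08:55-11:50, 18:20-21:20, 21:35-21:40.
Xiulan ∩ Yosef ∩ Zara ∩ Omar ∩ Bianca ∩ Freya: 08:55-11:50, 18:20-21:20, 21:35-21:40.
Those are the intersection windows.
The last common window of at least 45 minutes is 18:20-21:20; a 45-minute meeting can start as late as 20:35 and still end by 21:20.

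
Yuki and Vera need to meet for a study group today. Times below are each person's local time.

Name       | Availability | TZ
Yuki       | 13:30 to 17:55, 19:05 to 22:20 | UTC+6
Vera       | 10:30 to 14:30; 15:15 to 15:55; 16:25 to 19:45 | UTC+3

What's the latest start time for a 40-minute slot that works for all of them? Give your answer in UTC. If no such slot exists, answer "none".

Yuki in UTC: 07:30-11:55, 13:05-16:20 (subtract 6h to convert from UTC+6).
Vera in UTC: 07:30-11:30, 12:15-12:55, 13:25-16:45 (subtract 3h to convert from UTC+3).
Yuki ∩ Vera: 07:30-11:30, 13:25-16:20.
The last common window of at least 40 minutes is 13:25-16:20; a 40-minute meeting can start as late as 15:40 and still end by 16:20.

15:40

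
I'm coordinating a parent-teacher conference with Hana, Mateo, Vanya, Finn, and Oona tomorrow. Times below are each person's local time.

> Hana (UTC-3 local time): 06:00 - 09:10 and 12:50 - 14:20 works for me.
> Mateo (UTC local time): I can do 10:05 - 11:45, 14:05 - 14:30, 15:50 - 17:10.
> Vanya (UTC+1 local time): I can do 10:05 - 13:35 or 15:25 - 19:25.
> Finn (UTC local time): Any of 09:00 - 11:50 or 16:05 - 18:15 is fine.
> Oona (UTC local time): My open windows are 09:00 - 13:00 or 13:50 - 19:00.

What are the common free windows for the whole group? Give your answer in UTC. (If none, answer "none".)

Hana in UTC: 09:00-12:10, 15:50-17:20 (add 3h to convert from UTC-3).
Mateo in UTC: 10:05-11:45, 14:05-14:30, 15:50-17:10.
Vanya in UTC: 09:05-12:35, 14:25-18:25 (subtract 1h to convert from UTC+1).
Finn in UTC: 09:00-11:50, 16:05-18:15.
Oona in UTC: 09:00-13:00, 13:50-19:00.
Hana ∩ Mateo: 10:05-11:45, 15:50-17:10.
Hana ∩ Mateo ∩ Vanya: 10:05-11:45, 15:50-17:10.
Hana ∩ Mateo ∩ Vanya ∩ Finn: 10:05-11:45, 16:05-17:10.
Hana ∩ Mateo ∩ Vanya ∩ Finn ∩ Oona: 10:05-11:45, 16:05-17:10.
Those are the intersection windows.

10:05-11:45, 16:05-17:10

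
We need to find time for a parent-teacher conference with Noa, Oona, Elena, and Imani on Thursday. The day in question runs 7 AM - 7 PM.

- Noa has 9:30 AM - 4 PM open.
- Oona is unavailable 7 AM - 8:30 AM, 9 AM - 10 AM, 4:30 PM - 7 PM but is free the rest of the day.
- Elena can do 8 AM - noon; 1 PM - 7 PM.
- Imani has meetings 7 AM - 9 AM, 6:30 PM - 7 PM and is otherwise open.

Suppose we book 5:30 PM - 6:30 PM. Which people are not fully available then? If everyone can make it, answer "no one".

Noa free: 09:30-16:00.
Oona free: 08:30-09:00, 10:00-16:30 (invert busy blocks within the working day).
Elena free: 08:00-12:00, 13:00-19:00.
Imani free: 09:00-18:30 (invert busy blocks within the working day).
Noa: not fully free for 17:30-18:30. Oona: not fully free for 17:30-18:30. Elena: free for 17:30-18:30. Imani: free for 17:30-18:30.

Noa, Oona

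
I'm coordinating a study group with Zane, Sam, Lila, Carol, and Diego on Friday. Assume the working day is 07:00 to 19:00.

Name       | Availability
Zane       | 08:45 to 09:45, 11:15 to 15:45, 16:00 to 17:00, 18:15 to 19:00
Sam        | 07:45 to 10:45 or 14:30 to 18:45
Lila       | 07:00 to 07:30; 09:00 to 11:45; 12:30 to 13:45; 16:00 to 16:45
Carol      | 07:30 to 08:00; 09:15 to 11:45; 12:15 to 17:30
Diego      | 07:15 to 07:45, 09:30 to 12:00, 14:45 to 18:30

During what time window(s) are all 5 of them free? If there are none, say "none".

Zane ∩ Sam: 08:45-09:45, 14:30-15:45, 16:00-17:00, 18:15-18:45.
Zane ∩ Sam ∩ Lila: 09:00-09:45, 16:00-16:45.
Zane ∩ Sam ∩ Lila ∩ Carol: 09:15-09:45, 16:00-16:45.
Zane ∩ Sam ∩ Lila ∩ Carol ∩ Diego: 09:30-09:45, 16:00-16:45.

09:30-09:45, 16:00-16:45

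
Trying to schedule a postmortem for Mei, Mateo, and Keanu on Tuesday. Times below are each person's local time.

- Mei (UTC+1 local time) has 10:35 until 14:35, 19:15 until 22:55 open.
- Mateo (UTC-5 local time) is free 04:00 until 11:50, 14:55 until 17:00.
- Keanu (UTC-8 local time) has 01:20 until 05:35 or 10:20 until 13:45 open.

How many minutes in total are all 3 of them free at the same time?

350

Mei in UTC: 09:35-13:35, 18:15-21:55 (subtract 1h to convert from UTC+1).
Mateo in UTC: 09:00-16:50, 19:55-22:00 (add 5h to convert from UTC-5).
Keanu in UTC: 09:20-13:35, 18:20-21:45 (add 8h to convert from UTC-8).
Mei ∩ Mateo: 09:35-13:35, 19:55-21:55.
Mei ∩ Mateo ∩ Keanu: 09:35-13:35, 19:55-21:45.
So the common availability across everyone is 09:35-13:35, 19:55-21:45.
Summing the common windows: 240 + 110 = 350 minutes.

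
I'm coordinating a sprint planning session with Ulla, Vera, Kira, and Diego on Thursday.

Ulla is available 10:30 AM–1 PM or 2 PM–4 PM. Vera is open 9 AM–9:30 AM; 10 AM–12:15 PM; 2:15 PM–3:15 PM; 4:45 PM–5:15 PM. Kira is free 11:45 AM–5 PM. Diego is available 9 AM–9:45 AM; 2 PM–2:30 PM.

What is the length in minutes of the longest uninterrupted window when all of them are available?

Ulla ∩ Vera: 10:30-12:15, 14:15-15:15.
Ulla ∩ Vera ∩ Kira: 11:45-12:15, 14:15-15:15.
Ulla ∩ Vera ∩ Kira ∩ Diego: 14:15-14:30.
Those are the intersection windows.
The longest is 14:15-14:30 at 15 minutes.

15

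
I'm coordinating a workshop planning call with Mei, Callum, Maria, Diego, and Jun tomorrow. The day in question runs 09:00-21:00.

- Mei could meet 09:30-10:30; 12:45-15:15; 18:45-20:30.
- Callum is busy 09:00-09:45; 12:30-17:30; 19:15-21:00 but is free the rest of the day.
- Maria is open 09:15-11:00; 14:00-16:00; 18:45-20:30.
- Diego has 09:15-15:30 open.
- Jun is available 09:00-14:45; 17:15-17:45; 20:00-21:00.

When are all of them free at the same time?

09:45-10:30

Mei free: 09:30-10:30, 12:45-15:15, 18:45-20:30.
Callum free: 09:45-12:30, 17:30-19:15 (invert busy blocks within the working day).
Maria free: 09:15-11:00, 14:00-16:00, 18:45-20:30.
Diego free: 09:15-15:30.
Jun free: 09:00-14:45, 17:15-17:45, 20:00-21:00.
Mei ∩ Callum: 09:45-10:30, 18:45-19:15.
Mei ∩ Callum ∩ Maria: 09:45-10:30, 18:45-19:15.
Mei ∩ Callum ∩ Maria ∩ Diego: 09:45-10:30.
Mei ∩ Callum ∩ Maria ∩ Diego ∩ Jun: 09:45-10:30.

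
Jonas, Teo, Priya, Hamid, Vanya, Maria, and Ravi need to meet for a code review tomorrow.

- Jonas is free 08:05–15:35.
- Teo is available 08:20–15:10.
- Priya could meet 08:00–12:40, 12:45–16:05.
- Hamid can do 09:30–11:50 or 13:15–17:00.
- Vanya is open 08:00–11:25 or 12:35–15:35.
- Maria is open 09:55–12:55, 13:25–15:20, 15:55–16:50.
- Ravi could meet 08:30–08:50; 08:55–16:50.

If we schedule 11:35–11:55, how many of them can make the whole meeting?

5

Jonas, Teo, Priya, Maria, and Ravi can make the full 11:35-11:55 slot — that's 5.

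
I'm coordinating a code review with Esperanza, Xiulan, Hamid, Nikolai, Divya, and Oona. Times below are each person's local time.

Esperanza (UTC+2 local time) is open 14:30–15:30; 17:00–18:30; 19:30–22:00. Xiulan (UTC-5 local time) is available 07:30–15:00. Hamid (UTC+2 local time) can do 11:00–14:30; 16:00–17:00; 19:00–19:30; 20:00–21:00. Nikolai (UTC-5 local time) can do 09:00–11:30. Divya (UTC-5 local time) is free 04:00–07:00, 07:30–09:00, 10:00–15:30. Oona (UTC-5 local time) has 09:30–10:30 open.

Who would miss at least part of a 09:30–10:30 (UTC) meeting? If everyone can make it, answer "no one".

Esperanza in UTC: 12:30-13:30, 15:00-16:30, 17:30-20:00 (subtract 2h to convert from UTC+2).
Xiulan in UTC: 12:30-20:00 (add 5h to convert from UTC-5).
Hamid in UTC: 09:00-12:30, 14:00-15:00, 17:00-17:30, 18:00-19:00 (subtract 2h to convert from UTC+2).
Nikolai in UTC: 14:00-16:30 (add 5h to convert from UTC-5).
Divya in UTC: 09:00-12:00, 12:30-14:00, 15:00-20:30 (add 5h to convert from UTC-5).
Oona in UTC: 14:30-15:30 (add 5h to convert from UTC-5).
Esperanza: not fully free for 09:30-10:30. Xiulan: not fully free for 09:30-10:30. Hamid: free for 09:30-10:30. Nikolai: not fully free for 09:30-10:30. Divya: free for 09:30-10:30. Oona: not fully free for 09:30-10:30.

Esperanza, Nikolai, Oona, Xiulan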